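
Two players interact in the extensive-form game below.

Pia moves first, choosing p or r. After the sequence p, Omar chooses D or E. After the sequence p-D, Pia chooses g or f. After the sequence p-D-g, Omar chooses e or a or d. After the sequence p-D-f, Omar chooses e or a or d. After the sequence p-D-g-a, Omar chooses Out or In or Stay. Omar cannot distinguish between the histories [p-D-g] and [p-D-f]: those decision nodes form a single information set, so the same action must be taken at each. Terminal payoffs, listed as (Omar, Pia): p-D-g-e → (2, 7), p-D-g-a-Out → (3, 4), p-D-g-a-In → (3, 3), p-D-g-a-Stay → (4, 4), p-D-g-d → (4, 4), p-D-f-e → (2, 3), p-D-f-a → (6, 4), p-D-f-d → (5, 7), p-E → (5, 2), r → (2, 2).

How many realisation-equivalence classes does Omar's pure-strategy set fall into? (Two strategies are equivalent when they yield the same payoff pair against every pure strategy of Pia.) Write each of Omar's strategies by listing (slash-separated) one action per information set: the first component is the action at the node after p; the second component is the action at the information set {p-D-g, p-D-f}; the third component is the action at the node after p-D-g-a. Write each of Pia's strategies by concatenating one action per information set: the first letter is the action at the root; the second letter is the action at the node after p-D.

6

Omar has 18 pure strategies: D/e/Out, D/e/In, D/e/Stay, D/a/Out, D/a/In, D/a/Stay, D/d/Out, D/d/In, D/d/Stay, E/e/Out, E/e/In, E/e/Stay, E/a/Out, E/a/In, E/a/Stay, E/d/Out, E/d/In, E/d/Stay. Columns: pg, pf, rg, rf.
{D/e/Out, D/e/In, D/e/Stay} → row (2,7) (2,3) (2,2) (2,2)
{D/a/Out} → row (3,4) (6,4) (2,2) (2,2)
{D/a/In} → row (3,3) (6,4) (2,2) (2,2)
{D/a/Stay} → row (4,4) (6,4) (2,2) (2,2)
{D/d/Out, D/d/In, D/d/Stay} → row (4,4) (5,7) (2,2) (2,2)
{E/e/Out, E/e/In, E/e/Stay, E/a/Out, E/a/In, E/a/Stay, E/d/Out, E/d/In, E/d/Stay} → row (5,2) (5,2) (2,2) (2,2)
That's 6 distinct rows out of 18 strategies.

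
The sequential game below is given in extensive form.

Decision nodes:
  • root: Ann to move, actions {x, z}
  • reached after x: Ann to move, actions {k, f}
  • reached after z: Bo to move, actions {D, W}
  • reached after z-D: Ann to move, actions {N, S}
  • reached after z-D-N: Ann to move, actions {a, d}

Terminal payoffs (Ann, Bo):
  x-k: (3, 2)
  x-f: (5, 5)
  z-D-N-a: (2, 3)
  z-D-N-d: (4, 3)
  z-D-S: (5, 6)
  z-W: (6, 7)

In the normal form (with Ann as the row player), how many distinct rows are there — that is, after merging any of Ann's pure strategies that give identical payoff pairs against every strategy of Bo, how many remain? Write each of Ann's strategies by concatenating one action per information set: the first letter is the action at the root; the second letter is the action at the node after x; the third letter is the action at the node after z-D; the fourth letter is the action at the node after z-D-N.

Ann has 16 pure strategies: xkNa, xkNd, xkSa, xkSd, xfNa, xfNd, xfSa, xfSd, zkNa, zkNd, zkSa, zkSd, zfNa, zfNd, zfSa, zfSd. Columns: D, W.
{xkNa, xkNd, xkSa, xkSd} → row (3,2) (3,2)
{xfNa, xfNd, xfSa, xfSd} → row (5,5) (5,5)
{zkNa, zfNa} → row (2,3) (6,7)
{zkNd, zfNd} → row (4,3) (6,7)
{zkSa, zkSd, zfSa, zfSd} → row (5,6) (6,7)
That's 5 distinct rows out of 16 strategies.

5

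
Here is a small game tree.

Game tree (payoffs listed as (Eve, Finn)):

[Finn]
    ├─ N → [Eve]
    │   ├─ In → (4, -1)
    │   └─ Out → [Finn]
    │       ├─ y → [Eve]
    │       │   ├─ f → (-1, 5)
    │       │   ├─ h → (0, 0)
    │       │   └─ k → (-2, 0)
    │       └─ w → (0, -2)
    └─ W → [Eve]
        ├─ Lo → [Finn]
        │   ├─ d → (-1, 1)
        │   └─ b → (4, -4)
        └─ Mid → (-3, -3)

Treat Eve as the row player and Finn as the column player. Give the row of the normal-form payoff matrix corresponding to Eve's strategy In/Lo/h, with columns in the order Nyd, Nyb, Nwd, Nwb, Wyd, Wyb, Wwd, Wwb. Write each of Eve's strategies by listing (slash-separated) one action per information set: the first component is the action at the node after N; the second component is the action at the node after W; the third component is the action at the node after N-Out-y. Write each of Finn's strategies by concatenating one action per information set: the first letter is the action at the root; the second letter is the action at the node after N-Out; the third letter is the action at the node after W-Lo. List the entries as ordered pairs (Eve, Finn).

vs Nyd: Finn plays N → Eve plays In at [N] → (4, -1)
vs Nyb: Finn plays N → Eve plays In at [N] → (4, -1)
vs Nwd: Finn plays N → Eve plays In at [N] → (4, -1)
vs Nwb: Finn plays N → Eve plays In at [N] → (4, -1)
vs Wyd: Finn plays W → Eve plays Lo at [W] → Finn plays d at [W-Lo] → (-1, 1)
vs Wyb: Finn plays W → Eve plays Lo at [W] → Finn plays b at [W-Lo] → (4, -4)
vs Wwd: Finn plays W → Eve plays Lo at [W] → Finn plays d at [W-Lo] → (-1, 1)
vs Wwb: Finn plays W → Eve plays Lo at [W] → Finn plays b at [W-Lo] → (4, -4)

(4,-1) (4,-1) (4,-1) (4,-1) (-1,1) (4,-4) (-1,1) (4,-4)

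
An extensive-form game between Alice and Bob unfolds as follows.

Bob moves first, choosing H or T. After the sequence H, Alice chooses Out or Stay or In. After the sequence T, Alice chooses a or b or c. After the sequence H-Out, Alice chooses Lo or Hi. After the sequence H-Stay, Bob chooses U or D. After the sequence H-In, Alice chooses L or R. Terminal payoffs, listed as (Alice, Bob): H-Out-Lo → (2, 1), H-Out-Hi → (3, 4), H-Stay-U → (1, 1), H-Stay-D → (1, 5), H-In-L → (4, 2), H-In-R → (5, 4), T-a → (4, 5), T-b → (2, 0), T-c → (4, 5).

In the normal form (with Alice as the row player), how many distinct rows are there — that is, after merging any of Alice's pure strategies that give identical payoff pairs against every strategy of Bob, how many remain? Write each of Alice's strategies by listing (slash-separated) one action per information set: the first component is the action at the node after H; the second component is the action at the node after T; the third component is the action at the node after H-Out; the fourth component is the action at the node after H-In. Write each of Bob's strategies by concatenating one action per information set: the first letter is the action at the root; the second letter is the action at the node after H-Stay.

10

Alice has 36 pure strategies: Out/a/Lo/L, Out/a/Lo/R, Out/a/Hi/L, Out/a/Hi/R, Out/b/Lo/L, Out/b/Lo/R, Out/b/Hi/L, Out/b/Hi/R, Out/c/Lo/L, Out/c/Lo/R, Out/c/Hi/L, Out/c/Hi/R, Stay/a/Lo/L, Stay/a/Lo/R, Stay/a/Hi/L, Stay/a/Hi/R, Stay/b/Lo/L, Stay/b/Lo/R, Stay/b/Hi/L, Stay/b/Hi/R, Stay/c/Lo/L, Stay/c/Lo/R, Stay/c/Hi/L, Stay/c/Hi/R, In/a/Lo/L, In/a/Lo/R, In/a/Hi/L, In/a/Hi/R, In/b/Lo/L, In/b/Lo/R, In/b/Hi/L, In/b/Hi/R, In/c/Lo/L, In/c/Lo/R, In/c/Hi/L, In/c/Hi/R. Columns: HU, HD, TU, TD.
{Out/a/Lo/L, Out/a/Lo/R, Out/c/Lo/L, Out/c/Lo/R} → row (2,1) (2,1) (4,5) (4,5)
{Out/a/Hi/L, Out/a/Hi/R, Out/c/Hi/L, Out/c/Hi/R} → row (3,4) (3,4) (4,5) (4,5)
{Out/b/Lo/L, Out/b/Lo/R} → row (2,1) (2,1) (2,0) (2,0)
{Out/b/Hi/L, Out/b/Hi/R} → row (3,4) (3,4) (2,0) (2,0)
{Stay/a/Lo/L, Stay/a/Lo/R, Stay/a/Hi/L, Stay/a/Hi/R, Stay/c/Lo/L, Stay/c/Lo/R, Stay/c/Hi/L, Stay/c/Hi/R} → row (1,1) (1,5) (4,5) (4,5)
{Stay/b/Lo/L, Stay/b/Lo/R, Stay/b/Hi/L, Stay/b/Hi/R} → row (1,1) (1,5) (2,0) (2,0)
{In/a/Lo/L, In/a/Hi/L, In/c/Lo/L, In/c/Hi/L} → row (4,2) (4,2) (4,5) (4,5)
{In/a/Lo/R, In/a/Hi/R, In/c/Lo/R, In/c/Hi/R} → row (5,4) (5,4) (4,5) (4,5)
{In/b/Lo/L, In/b/Hi/L} → row (4,2) (4,2) (2,0) (2,0)
{In/b/Lo/R, In/b/Hi/R} → row (5,4) (5,4) (2,0) (2,0)
That's 10 distinct rows out of 36 strategies.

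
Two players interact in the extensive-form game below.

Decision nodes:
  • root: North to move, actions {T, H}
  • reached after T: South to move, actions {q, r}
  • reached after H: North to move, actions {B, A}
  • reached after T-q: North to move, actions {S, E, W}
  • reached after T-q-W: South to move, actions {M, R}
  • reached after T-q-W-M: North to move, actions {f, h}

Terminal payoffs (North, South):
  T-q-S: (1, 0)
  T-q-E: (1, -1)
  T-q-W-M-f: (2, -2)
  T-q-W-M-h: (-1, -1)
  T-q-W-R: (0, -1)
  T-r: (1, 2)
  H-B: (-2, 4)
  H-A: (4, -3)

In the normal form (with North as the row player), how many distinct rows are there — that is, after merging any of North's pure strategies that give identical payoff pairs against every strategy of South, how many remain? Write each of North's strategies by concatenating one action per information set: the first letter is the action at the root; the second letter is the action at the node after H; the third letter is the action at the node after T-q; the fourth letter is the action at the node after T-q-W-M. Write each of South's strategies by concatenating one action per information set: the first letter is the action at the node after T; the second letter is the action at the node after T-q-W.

North has 24 pure strategies: TBSf, TBSh, TBEf, TBEh, TBWf, TBWh, TASf, TASh, TAEf, TAEh, TAWf, TAWh, HBSf, HBSh, HBEf, HBEh, HBWf, HBWh, HASf, HASh, HAEf, HAEh, HAWf, HAWh. Columns: qM, qR, rM, rR.
{TBSf, TBSh, TASf, TASh} → row (1,0) (1,0) (1,2) (1,2)
{TBEf, TBEh, TAEf, TAEh} → row (1,-1) (1,-1) (1,2) (1,2)
{TBWf, TAWf} → row (2,-2) (0,-1) (1,2) (1,2)
{TBWh, TAWh} → row (-1,-1) (0,-1) (1,2) (1,2)
{HBSf, HBSh, HBEf, HBEh, HBWf, HBWh} → row (-2,4) (-2,4) (-2,4) (-2,4)
{HASf, HASh, HAEf, HAEh, HAWf, HAWh} → row (4,-3) (4,-3) (4,-3) (4,-3)
That's 6 distinct rows out of 24 strategies.

6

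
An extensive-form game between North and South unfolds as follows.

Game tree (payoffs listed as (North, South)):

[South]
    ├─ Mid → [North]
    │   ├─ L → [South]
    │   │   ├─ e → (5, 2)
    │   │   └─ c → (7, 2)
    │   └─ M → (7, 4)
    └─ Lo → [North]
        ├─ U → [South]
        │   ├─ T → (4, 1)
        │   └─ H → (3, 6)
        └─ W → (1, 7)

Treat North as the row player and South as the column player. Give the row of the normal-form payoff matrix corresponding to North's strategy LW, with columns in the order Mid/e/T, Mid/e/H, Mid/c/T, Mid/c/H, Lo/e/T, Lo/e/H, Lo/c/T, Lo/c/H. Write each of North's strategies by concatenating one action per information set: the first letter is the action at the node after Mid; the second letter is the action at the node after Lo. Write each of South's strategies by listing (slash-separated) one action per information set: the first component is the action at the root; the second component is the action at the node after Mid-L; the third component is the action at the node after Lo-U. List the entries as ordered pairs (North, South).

(5,2) (5,2) (7,2) (7,2) (1,7) (1,7) (1,7) (1,7)

vs Mid/e/T: South plays Mid → North plays L at [Mid] → South plays e at [Mid-L] → (5, 2)
vs Mid/e/H: South plays Mid → North plays L at [Mid] → South plays e at [Mid-L] → (5, 2)
vs Mid/c/T: South plays Mid → North plays L at [Mid] → South plays c at [Mid-L] → (7, 2)
vs Mid/c/H: South plays Mid → North plays L at [Mid] → South plays c at [Mid-L] → (7, 2)
vs Lo/e/T: South plays Lo → North plays W at [Lo] → (1, 7)
vs Lo/e/H: South plays Lo → North plays W at [Lo] → (1, 7)
vs Lo/c/T: South plays Lo → North plays W at [Lo] → (1, 7)
vs Lo/c/H: South plays Lo → North plays W at [Lo] → (1, 7)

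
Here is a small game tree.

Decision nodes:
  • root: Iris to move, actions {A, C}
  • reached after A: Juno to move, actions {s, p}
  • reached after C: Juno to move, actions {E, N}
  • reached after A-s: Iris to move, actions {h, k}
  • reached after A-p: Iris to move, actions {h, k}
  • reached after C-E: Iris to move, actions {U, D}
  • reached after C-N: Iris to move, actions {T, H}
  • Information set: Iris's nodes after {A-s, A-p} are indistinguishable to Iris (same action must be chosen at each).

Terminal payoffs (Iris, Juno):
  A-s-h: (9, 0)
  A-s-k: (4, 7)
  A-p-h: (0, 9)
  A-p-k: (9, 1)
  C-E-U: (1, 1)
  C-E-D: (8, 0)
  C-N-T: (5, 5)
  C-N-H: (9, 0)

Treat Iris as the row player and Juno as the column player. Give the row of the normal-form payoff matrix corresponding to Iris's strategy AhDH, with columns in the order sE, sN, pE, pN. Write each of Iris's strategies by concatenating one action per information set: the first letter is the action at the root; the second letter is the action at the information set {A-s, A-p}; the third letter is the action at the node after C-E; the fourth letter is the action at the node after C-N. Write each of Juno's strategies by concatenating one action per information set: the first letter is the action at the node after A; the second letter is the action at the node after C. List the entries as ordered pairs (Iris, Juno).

vs sE: Iris plays A → Juno plays s at [A] → Iris plays h at [A-s] → (9, 0)
vs sN: Iris plays A → Juno plays s at [A] → Iris plays h at [A-s] → (9, 0)
vs pE: Iris plays A → Juno plays p at [A] → Iris plays h at [A-p] → (0, 9)
vs pN: Iris plays A → Juno plays p at [A] → Iris plays h at [A-p] → (0, 9)

(9,0) (9,0) (0,9) (0,9)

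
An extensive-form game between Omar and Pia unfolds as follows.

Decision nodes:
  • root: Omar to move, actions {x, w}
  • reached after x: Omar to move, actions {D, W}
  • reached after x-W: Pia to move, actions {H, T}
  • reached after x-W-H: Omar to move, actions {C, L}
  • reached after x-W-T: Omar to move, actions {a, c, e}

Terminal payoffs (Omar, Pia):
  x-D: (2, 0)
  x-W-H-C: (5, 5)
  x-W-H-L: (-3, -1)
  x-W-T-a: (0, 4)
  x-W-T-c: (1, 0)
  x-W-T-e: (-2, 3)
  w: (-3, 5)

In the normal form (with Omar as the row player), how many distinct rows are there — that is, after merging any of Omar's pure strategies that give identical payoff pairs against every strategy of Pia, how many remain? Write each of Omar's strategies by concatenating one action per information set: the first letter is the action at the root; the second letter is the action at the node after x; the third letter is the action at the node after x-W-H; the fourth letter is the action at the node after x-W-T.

8

Omar has 24 pure strategies: xDCa, xDCc, xDCe, xDLa, xDLc, xDLe, xWCa, xWCc, xWCe, xWLa, xWLc, xWLe, wDCa, wDCc, wDCe, wDLa, wDLc, wDLe, wWCa, wWCc, wWCe, wWLa, wWLc, wWLe. Columns: H, T.
{xDCa, xDCc, xDCe, xDLa, xDLc, xDLe} → row (2,0) (2,0)
{xWCa} → row (5,5) (0,4)
{xWCc} → row (5,5) (1,0)
{xWCe} → row (5,5) (-2,3)
{xWLa} → row (-3,-1) (0,4)
{xWLc} → row (-3,-1) (1,0)
{xWLe} → row (-3,-1) (-2,3)
{wDCa, wDCc, wDCe, wDLa, wDLc, wDLe, wWCa, wWCc, wWCe, wWLa, wWLc, wWLe} → row (-3,5) (-3,5)
That's 8 distinct rows out of 24 strategies.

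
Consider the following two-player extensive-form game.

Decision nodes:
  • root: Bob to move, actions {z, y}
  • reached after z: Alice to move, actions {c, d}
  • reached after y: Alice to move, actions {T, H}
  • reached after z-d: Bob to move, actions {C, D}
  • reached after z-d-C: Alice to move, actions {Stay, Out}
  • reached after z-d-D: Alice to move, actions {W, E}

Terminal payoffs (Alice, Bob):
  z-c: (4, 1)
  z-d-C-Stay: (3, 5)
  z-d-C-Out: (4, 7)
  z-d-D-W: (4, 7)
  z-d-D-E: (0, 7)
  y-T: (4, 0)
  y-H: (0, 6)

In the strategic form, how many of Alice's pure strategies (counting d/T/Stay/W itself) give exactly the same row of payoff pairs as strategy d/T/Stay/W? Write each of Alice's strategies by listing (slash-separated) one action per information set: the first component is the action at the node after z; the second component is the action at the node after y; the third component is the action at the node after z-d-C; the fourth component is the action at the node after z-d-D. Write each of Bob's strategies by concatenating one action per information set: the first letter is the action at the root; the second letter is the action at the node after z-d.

Row for d/T/Stay/W (columns zC, zD, yC, yD): (3,5) (4,7) (4,0) (4,0).
Every one of Alice's information sets is on the play path for some reply by Bob when Alice follows d/T/Stay/W.
Changing the action at any of them therefore changes at least one column, so only d/T/Stay/W itself gives this row.

1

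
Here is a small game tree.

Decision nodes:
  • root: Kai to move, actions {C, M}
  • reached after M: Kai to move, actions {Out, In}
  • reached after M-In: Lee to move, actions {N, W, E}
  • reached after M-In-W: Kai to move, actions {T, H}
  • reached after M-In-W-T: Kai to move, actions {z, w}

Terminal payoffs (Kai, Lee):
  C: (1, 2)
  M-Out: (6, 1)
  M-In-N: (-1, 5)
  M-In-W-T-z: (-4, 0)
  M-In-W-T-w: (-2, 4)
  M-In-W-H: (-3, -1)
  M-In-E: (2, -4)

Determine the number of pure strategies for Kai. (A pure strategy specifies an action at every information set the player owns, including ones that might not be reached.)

16

Kai owns the root with actions {C, M} — two choices.
Kai owns the node after M with actions {Out, In} — two choices.
Kai owns the node after M-In-W with actions {T, H} — two choices.
Kai owns the node after M-In-W-T with actions {z, w} — two choices.
A pure strategy fixes one action at each information set independently, so the count is the product 2 × 2 × 2 × 2 = 16.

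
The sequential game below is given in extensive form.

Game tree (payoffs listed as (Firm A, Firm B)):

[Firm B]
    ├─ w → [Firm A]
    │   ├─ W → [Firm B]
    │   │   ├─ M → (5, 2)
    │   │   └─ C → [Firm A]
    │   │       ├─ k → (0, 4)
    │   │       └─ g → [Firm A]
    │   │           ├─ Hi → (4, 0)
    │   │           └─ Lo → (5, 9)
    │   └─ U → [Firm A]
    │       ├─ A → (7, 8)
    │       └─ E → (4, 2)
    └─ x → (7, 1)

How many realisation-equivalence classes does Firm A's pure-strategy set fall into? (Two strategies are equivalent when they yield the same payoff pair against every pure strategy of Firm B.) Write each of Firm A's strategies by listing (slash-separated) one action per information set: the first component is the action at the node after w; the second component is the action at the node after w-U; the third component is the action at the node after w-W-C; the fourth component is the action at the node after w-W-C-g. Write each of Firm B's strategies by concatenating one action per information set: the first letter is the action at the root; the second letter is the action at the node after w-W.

5

Firm A has 16 pure strategies: W/A/k/Hi, W/A/k/Lo, W/A/g/Hi, W/A/g/Lo, W/E/k/Hi, W/E/k/Lo, W/E/g/Hi, W/E/g/Lo, U/A/k/Hi, U/A/k/Lo, U/A/g/Hi, U/A/g/Lo, U/E/k/Hi, U/E/k/Lo, U/E/g/Hi, U/E/g/Lo. Columns: wM, wC, xM, xC.
{W/A/k/Hi, W/A/k/Lo, W/E/k/Hi, W/E/k/Lo} → row (5,2) (0,4) (7,1) (7,1)
{W/A/g/Hi, W/E/g/Hi} → row (5,2) (4,0) (7,1) (7,1)
{W/A/g/Lo, W/E/g/Lo} → row (5,2) (5,9) (7,1) (7,1)
{U/A/k/Hi, U/A/k/Lo, U/A/g/Hi, U/A/g/Lo} → row (7,8) (7,8) (7,1) (7,1)
{U/E/k/Hi, U/E/k/Lo, U/E/g/Hi, U/E/g/Lo} → row (4,2) (4,2) (7,1) (7,1)
That's 5 distinct rows out of 16 strategies.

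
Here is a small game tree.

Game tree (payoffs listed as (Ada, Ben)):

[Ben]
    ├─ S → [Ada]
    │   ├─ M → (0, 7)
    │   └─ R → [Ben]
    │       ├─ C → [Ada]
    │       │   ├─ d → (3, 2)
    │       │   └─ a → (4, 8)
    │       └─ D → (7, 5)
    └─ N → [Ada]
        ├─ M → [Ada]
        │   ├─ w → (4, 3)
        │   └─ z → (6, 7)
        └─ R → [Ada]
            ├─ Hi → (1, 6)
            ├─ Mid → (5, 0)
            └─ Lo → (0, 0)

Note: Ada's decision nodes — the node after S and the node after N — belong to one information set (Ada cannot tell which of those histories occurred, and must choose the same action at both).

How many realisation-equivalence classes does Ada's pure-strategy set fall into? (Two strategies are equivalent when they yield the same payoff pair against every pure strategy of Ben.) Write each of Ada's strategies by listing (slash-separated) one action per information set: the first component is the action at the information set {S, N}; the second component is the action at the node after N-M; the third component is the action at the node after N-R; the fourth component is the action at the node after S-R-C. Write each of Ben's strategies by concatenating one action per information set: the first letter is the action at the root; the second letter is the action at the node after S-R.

Ada has 24 pure strategies: M/w/Hi/d, M/w/Hi/a, M/w/Mid/d, M/w/Mid/a, M/w/Lo/d, M/w/Lo/a, M/z/Hi/d, M/z/Hi/a, M/z/Mid/d, M/z/Mid/a, M/z/Lo/d, M/z/Lo/a, R/w/Hi/d, R/w/Hi/a, R/w/Mid/d, R/w/Mid/a, R/w/Lo/d, R/w/Lo/a, R/z/Hi/d, R/z/Hi/a, R/z/Mid/d, R/z/Mid/a, R/z/Lo/d, R/z/Lo/a. Columns: SC, SD, NC, ND.
{M/w/Hi/d, M/w/Hi/a, M/w/Mid/d, M/w/Mid/a, M/w/Lo/d, M/w/Lo/a} → row (0,7) (0,7) (4,3) (4,3)
{M/z/Hi/d, M/z/Hi/a, M/z/Mid/d, M/z/Mid/a, M/z/Lo/d, M/z/Lo/a} → row (0,7) (0,7) (6,7) (6,7)
{R/w/Hi/d, R/z/Hi/d} → row (3,2) (7,5) (1,6) (1,6)
{R/w/Hi/a, R/z/Hi/a} → row (4,8) (7,5) (1,6) (1,6)
{R/w/Mid/d, R/z/Mid/d} → row (3,2) (7,5) (5,0) (5,0)
{R/w/Mid/a, R/z/Mid/a} → row (4,8) (7,5) (5,0) (5,0)
{R/w/Lo/d, R/z/Lo/d} → row (3,2) (7,5) (0,0) (0,0)
{R/w/Lo/a, R/z/Lo/a} → row (4,8) (7,5) (0,0) (0,0)
That's 8 distinct rows out of 24 strategies.

8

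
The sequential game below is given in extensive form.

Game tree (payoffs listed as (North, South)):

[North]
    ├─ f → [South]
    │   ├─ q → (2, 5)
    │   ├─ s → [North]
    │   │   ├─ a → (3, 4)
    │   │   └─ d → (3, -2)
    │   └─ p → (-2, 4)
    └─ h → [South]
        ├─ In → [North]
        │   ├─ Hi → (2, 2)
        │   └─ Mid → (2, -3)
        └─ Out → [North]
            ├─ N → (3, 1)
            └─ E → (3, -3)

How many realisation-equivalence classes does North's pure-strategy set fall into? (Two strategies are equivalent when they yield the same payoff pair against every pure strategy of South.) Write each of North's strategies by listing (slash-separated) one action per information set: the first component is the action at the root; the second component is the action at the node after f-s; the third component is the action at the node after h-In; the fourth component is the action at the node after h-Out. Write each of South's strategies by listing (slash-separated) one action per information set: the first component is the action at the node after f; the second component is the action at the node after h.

6

North has 16 pure strategies: f/a/Hi/N, f/a/Hi/E, f/a/Mid/N, f/a/Mid/E, f/d/Hi/N, f/d/Hi/E, f/d/Mid/N, f/d/Mid/E, h/a/Hi/N, h/a/Hi/E, h/a/Mid/N, h/a/Mid/E, h/d/Hi/N, h/d/Hi/E, h/d/Mid/N, h/d/Mid/E. Columns: q/In, q/Out, s/In, s/Out, p/In, p/Out.
{f/a/Hi/N, f/a/Hi/E, f/a/Mid/N, f/a/Mid/E} → row (2,5) (2,5) (3,4) (3,4) (-2,4) (-2,4)
{f/d/Hi/N, f/d/Hi/E, f/d/Mid/N, f/d/Mid/E} → row (2,5) (2,5) (3,-2) (3,-2) (-2,4) (-2,4)
{h/a/Hi/N, h/d/Hi/N} → row (2,2) (3,1) (2,2) (3,1) (2,2) (3,1)
{h/a/Hi/E, h/d/Hi/E} → row (2,2) (3,-3) (2,2) (3,-3) (2,2) (3,-3)
{h/a/Mid/N, h/d/Mid/N} → row (2,-3) (3,1) (2,-3) (3,1) (2,-3) (3,1)
{h/a/Mid/E, h/d/Mid/E} → row (2,-3) (3,-3) (2,-3) (3,-3) (2,-3) (3,-3)
That's 6 distinct rows out of 16 strategies.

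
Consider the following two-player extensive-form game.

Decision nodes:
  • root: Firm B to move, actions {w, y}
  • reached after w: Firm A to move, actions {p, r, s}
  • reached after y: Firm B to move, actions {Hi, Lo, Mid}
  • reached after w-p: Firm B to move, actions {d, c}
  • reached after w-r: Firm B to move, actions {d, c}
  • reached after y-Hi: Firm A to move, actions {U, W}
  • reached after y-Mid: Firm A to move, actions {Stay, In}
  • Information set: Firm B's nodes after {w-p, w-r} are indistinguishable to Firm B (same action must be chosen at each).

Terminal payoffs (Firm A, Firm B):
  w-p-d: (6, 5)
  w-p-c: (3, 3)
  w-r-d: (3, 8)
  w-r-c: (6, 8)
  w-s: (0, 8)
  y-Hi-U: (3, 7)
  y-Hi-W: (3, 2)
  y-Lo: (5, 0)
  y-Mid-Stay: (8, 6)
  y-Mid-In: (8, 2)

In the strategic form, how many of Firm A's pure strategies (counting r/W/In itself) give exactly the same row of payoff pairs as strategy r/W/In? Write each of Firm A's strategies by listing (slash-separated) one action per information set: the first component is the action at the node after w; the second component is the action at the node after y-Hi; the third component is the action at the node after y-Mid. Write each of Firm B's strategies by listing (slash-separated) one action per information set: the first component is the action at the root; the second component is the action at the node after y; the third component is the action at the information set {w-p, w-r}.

Row for r/W/In (columns w/Hi/d, w/Hi/c, w/Lo/d, w/Lo/c, w/Mid/d, w/Mid/c, y/Hi/d, y/Hi/c, y/Lo/d, y/Lo/c, y/Mid/d, y/Mid/c): (3,8) (6,8) (3,8) (6,8) (3,8) (6,8) (3,2) (3,2) (5,0) (5,0) (8,2) (8,2).
Every one of Firm A's information sets is on the play path for some reply by Firm B when Firm A follows r/W/In.
Changing the action at any of them therefore changes at least one column, so only r/W/In itself gives this row.

1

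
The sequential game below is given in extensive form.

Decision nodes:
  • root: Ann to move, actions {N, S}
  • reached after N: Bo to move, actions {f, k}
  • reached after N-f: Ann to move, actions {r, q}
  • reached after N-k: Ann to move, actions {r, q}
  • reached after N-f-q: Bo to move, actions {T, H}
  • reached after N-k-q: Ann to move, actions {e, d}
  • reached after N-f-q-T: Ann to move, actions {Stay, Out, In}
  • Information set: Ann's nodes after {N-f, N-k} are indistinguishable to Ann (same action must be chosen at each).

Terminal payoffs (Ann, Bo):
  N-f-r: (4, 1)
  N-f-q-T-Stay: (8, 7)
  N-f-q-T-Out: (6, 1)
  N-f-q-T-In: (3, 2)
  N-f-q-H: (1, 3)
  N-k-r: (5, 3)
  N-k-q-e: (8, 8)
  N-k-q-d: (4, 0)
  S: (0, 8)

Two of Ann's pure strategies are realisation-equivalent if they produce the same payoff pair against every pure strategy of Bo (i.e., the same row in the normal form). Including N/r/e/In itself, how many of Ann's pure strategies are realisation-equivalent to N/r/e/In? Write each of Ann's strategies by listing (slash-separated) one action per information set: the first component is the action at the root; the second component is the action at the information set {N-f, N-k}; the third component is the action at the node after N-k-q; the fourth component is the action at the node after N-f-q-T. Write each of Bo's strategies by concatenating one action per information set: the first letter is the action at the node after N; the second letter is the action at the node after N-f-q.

6

Row for N/r/e/In (columns fT, fH, kT, kH): (4,1) (4,1) (5,3) (5,3).
Under N/r/e/In, Ann's choice at the node after N-k-q and at the node after N-f-q-T can never be reached regardless of what Bo does, so varying those choices leaves every outcome unchanged.
Holding the reachable choices fixed and varying the unreachable ones freely already gives 2 × 3 = 6 equivalent strategies.
No other strategy reproduces this row, so those 6 are the full class: N/r/e/Stay, N/r/e/Out, N/r/e/In, N/r/d/Stay, N/r/d/Out, N/r/d/In.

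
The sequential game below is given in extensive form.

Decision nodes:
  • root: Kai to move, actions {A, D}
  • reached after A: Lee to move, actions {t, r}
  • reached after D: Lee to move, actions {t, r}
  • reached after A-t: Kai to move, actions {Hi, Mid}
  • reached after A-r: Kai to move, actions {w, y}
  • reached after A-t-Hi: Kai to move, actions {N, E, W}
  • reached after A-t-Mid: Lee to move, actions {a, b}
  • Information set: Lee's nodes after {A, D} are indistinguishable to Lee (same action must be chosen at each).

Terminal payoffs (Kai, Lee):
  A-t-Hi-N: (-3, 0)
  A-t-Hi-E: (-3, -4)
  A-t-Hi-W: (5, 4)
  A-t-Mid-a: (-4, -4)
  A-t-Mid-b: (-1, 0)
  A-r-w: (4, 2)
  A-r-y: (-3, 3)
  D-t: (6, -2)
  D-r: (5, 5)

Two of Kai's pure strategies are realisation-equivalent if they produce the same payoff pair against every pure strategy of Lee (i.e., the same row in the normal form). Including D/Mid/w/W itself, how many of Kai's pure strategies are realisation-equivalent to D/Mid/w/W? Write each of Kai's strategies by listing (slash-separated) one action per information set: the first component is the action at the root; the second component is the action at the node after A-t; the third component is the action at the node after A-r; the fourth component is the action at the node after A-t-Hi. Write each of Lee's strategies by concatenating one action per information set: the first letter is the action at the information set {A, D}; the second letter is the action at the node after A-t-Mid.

12

Row for D/Mid/w/W (columns ta, tb, ra, rb): (6,-2) (6,-2) (5,5) (5,5).
Under D/Mid/w/W, Kai's choice at the node after A-t and at the node after A-r and at the node after A-t-Hi can never be reached regardless of what Lee does, so varying those choices leaves every outcome unchanged.
Holding the reachable choices fixed and varying the unreachable ones freely already gives 2 × 2 × 3 = 12 equivalent strategies.
No other strategy reproduces this row, so those 12 are the full class: D/Hi/w/N, D/Hi/w/E, D/Hi/w/W, D/Hi/y/N, D/Hi/y/E, D/Hi/y/W, D/Mid/w/N, D/Mid/w/E, D/Mid/w/W, D/Mid/y/N, D/Mid/y/E, D/Mid/y/W.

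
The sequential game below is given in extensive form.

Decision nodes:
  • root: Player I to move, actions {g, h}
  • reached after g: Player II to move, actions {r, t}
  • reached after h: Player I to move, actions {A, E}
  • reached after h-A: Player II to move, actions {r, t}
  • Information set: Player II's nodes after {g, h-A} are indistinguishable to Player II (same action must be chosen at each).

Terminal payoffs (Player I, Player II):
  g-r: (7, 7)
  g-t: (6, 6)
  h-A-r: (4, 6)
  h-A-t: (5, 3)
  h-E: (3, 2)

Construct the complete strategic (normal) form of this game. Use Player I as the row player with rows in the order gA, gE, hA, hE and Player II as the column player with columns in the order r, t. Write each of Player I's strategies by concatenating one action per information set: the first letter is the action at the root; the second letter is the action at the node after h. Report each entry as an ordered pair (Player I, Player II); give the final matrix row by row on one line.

gA: (7,7) (6,6) | gE: (7,7) (6,6) | hA: (4,6) (5,3) | hE: (3,2) (3,2)

Row gA: r→(7,7), t→(6,6)
Row gE: r→(7,7), t→(6,6)
Row hA: r→(4,6), t→(5,3)
Row hE: r→(3,2), t→(3,2)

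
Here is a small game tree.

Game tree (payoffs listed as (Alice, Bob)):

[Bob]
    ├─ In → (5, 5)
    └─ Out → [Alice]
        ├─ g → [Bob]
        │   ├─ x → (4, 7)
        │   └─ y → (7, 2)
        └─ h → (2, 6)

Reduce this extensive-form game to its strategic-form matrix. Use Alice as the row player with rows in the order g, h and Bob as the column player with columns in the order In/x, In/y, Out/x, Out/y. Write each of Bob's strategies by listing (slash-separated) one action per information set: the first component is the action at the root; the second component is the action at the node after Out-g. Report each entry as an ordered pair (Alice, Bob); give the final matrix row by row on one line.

         In/x     In/y    Out/x    Out/y
   g    (5,5)    (5,5)    (4,7)    (7,2)
   h    (5,5)    (5,5)    (2,6)    (2,6)

g: (5,5) (5,5) (4,7) (7,2) | h: (5,5) (5,5) (2,6) (2,6)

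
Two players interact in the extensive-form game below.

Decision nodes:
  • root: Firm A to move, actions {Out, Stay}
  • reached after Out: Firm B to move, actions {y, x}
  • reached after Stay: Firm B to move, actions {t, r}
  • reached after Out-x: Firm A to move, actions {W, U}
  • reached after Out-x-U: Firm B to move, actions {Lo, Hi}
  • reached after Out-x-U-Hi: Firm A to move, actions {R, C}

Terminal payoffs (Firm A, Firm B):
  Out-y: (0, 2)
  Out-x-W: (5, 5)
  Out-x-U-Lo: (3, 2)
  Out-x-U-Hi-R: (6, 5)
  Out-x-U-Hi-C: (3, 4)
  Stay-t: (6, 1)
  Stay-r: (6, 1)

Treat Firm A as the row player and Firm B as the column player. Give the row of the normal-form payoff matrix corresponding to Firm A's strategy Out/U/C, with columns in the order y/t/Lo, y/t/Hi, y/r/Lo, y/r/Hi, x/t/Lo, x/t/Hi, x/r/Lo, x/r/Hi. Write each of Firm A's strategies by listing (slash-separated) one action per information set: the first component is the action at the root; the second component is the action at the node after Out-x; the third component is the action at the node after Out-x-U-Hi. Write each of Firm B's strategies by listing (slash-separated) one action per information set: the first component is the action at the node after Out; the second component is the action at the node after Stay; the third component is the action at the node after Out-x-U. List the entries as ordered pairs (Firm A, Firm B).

vs y/t/Lo: Firm A plays Out → Firm B plays y at [Out] → (0, 2)
vs y/t/Hi: Firm A plays Out → Firm B plays y at [Out] → (0, 2)
vs y/r/Lo: Firm A plays Out → Firm B plays y at [Out] → (0, 2)
vs y/r/Hi: Firm A plays Out → Firm B plays y at [Out] → (0, 2)
vs x/t/Lo: Firm A plays Out → Firm B plays x at [Out] → Firm A plays U at [Out-x] → Firm B plays Lo at [Out-x-U] → (3, 2)
vs x/t/Hi: Firm A plays Out → Firm B plays x at [Out] → Firm A plays U at [Out-x] → Firm B plays Hi at [Out-x-U] → Firm A plays C at [Out-x-U-Hi] → (3, 4)
vs x/r/Lo: Firm A plays Out → Firm B plays x at [Out] → Firm A plays U at [Out-x] → Firm B plays Lo at [Out-x-U] → (3, 2)
vs x/r/Hi: Firm A plays Out → Firm B plays x at [Out] → Firm A plays U at [Out-x] → Firm B plays Hi at [Out-x-U] → Firm A plays C at [Out-x-U-Hi] → (3, 4)

(0,2) (0,2) (0,2) (0,2) (3,2) (3,4) (3,2) (3,4)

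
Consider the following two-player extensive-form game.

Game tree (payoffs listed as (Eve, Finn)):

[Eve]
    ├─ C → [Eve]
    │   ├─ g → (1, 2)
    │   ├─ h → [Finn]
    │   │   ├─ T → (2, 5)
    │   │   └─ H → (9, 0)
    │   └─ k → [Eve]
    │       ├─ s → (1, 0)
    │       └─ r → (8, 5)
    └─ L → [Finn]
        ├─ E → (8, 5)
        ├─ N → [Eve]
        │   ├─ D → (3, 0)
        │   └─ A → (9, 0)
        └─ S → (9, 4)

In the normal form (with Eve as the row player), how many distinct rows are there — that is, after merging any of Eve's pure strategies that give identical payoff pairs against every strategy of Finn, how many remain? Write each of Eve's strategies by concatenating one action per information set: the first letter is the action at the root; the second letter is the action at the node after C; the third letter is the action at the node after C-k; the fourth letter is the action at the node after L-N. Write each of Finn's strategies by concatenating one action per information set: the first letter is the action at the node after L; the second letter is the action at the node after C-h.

6

Eve has 24 pure strategies: CgsD, CgsA, CgrD, CgrA, ChsD, ChsA, ChrD, ChrA, CksD, CksA, CkrD, CkrA, LgsD, LgsA, LgrD, LgrA, LhsD, LhsA, LhrD, LhrA, LksD, LksA, LkrD, LkrA. Columns: ET, EH, NT, NH, ST, SH.
{CgsD, CgsA, CgrD, CgrA} → row (1,2) (1,2) (1,2) (1,2) (1,2) (1,2)
{ChsD, ChsA, ChrD, ChrA} → row (2,5) (9,0) (2,5) (9,0) (2,5) (9,0)
{CksD, CksA} → row (1,0) (1,0) (1,0) (1,0) (1,0) (1,0)
{CkrD, CkrA} → row (8,5) (8,5) (8,5) (8,5) (8,5) (8,5)
{LgsD, LgrD, LhsD, LhrD, LksD, LkrD} → row (8,5) (8,5) (3,0) (3,0) (9,4) (9,4)
{LgsA, LgrA, LhsA, LhrA, LksA, LkrA} → row (8,5) (8,5) (9,0) (9,0) (9,4) (9,4)
That's 6 distinct rows out of 24 strategies.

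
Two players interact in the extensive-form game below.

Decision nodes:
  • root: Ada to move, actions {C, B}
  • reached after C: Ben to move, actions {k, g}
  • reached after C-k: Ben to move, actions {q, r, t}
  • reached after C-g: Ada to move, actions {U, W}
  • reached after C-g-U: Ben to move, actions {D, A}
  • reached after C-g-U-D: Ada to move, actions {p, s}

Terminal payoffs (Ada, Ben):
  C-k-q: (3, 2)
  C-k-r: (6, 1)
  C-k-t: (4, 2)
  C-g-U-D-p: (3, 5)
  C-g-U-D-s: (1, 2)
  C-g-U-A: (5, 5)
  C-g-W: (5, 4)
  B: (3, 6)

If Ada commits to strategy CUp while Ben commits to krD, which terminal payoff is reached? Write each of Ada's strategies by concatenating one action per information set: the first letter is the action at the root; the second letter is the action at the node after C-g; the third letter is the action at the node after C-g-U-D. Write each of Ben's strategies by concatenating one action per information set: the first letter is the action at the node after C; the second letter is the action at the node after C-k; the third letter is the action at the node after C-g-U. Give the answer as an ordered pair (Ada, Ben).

Trace the play path from the root:
  Ada plays C
  Ben plays k at [C]
  Ben plays r at [C-k]
→ terminal payoff (6, 1).
(Ada's choice at the node after C-g is never reached on this path, so it doesn't affect the outcome.)

(6, 1)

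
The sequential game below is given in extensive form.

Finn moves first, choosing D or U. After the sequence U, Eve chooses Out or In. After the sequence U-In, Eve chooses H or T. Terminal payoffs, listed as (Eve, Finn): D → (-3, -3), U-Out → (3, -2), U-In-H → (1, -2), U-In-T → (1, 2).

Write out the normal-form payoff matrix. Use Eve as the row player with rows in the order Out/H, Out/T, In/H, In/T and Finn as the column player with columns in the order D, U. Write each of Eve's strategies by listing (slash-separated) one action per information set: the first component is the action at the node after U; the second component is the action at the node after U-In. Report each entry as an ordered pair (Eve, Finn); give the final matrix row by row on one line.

             D        U
Out/H  (-3,-3)   (3,-2)
Out/T  (-3,-3)   (3,-2)
 In/H  (-3,-3)   (1,-2)
 In/T  (-3,-3)    (1,2)

Out/H: (-3,-3) (3,-2) | Out/T: (-3,-3) (3,-2) | In/H: (-3,-3) (1,-2) | In/T: (-3,-3) (1,2)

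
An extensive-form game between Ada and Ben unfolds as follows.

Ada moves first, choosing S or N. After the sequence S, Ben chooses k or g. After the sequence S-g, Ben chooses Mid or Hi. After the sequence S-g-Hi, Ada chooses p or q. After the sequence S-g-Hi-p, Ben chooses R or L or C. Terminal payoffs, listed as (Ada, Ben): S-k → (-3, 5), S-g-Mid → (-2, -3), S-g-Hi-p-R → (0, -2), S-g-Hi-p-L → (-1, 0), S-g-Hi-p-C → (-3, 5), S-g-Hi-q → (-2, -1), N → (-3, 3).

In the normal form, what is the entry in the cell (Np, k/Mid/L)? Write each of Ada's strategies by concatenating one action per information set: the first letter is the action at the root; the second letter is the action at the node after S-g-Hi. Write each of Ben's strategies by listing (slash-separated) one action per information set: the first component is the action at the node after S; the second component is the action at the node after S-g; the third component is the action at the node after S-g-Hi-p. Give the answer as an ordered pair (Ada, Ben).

(-3, 3)

Trace the play path from the root:
  Ada plays N
→ terminal payoff (-3, 3).
(Ada's choice at the node after S-g-Hi is never reached on this path, so it doesn't affect the outcome.)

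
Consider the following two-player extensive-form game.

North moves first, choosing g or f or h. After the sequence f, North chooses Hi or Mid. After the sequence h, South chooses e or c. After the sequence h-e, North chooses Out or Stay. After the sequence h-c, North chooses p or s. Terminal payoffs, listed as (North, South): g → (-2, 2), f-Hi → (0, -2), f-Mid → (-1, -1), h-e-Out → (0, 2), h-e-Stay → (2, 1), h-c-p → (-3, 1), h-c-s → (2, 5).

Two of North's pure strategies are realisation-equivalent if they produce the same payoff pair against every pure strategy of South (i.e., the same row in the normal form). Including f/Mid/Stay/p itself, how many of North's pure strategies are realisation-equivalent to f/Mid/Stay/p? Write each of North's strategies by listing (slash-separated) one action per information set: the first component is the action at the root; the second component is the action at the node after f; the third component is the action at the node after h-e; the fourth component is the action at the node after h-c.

Row for f/Mid/Stay/p (columns e, c): (-1,-1) (-1,-1).
Under f/Mid/Stay/p, North's choice at the node after h-e and at the node after h-c can never be reached regardless of what South does, so varying those choices leaves every outcome unchanged.
Holding the reachable choices fixed and varying the unreachable ones freely already gives 2 × 2 = 4 equivalent strategies.
No other strategy reproduces this row, so those 4 are the full class: f/Mid/Out/p, f/Mid/Out/s, f/Mid/Stay/p, f/Mid/Stay/s.

4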